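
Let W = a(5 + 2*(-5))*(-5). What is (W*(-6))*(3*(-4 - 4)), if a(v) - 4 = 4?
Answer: -5760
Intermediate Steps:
a(v) = 8 (a(v) = 4 + 4 = 8)
W = -40 (W = 8*(-5) = -40)
(W*(-6))*(3*(-4 - 4)) = (-40*(-6))*(3*(-4 - 4)) = 240*(3*(-8)) = 240*(-24) = -5760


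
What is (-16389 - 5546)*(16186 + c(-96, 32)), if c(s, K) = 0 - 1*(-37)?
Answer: -355851505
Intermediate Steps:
c(s, K) = 37 (c(s, K) = 0 + 37 = 37)
(-16389 - 5546)*(16186 + c(-96, 32)) = (-16389 - 5546)*(16186 + 37) = -21935*16223 = -355851505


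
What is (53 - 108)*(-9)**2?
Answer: -4455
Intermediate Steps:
(53 - 108)*(-9)**2 = -55*81 = -4455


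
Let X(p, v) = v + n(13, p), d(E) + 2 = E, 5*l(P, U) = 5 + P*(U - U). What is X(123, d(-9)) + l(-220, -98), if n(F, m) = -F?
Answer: -23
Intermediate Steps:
l(P, U) = 1 (l(P, U) = (5 + P*(U - U))/5 = (5 + P*0)/5 = (5 + 0)/5 = (⅕)*5 = 1)
d(E) = -2 + E
X(p, v) = -13 + v (X(p, v) = v - 1*13 = v - 13 = -13 + v)
X(123, d(-9)) + l(-220, -98) = (-13 + (-2 - 9)) + 1 = (-13 - 11) + 1 = -24 + 1 = -23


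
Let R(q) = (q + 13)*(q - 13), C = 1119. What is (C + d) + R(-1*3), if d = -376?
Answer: 583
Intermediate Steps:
R(q) = (-13 + q)*(13 + q) (R(q) = (13 + q)*(-13 + q) = (-13 + q)*(13 + q))
(C + d) + R(-1*3) = (1119 - 376) + (-169 + (-1*3)²) = 743 + (-169 + (-3)²) = 743 + (-169 + 9) = 743 - 160 = 583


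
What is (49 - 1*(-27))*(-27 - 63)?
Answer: -6840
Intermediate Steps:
(49 - 1*(-27))*(-27 - 63) = (49 + 27)*(-90) = 76*(-90) = -6840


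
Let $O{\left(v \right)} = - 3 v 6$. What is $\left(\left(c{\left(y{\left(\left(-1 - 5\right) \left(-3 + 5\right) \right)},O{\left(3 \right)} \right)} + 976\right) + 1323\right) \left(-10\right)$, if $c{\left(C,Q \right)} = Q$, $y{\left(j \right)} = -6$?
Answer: $-22450$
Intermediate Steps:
$O{\left(v \right)} = - 18 v$
$\left(\left(c{\left(y{\left(\left(-1 - 5\right) \left(-3 + 5\right) \right)},O{\left(3 \right)} \right)} + 976\right) + 1323\right) \left(-10\right) = \left(\left(\left(-18\right) 3 + 976\right) + 1323\right) \left(-10\right) = \left(\left(-54 + 976\right) + 1323\right) \left(-10\right) = \left(922 + 1323\right) \left(-10\right) = 2245 \left(-10\right) = -22450$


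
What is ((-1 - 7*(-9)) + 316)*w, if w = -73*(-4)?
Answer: 110376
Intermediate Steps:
w = 292
((-1 - 7*(-9)) + 316)*w = ((-1 - 7*(-9)) + 316)*292 = ((-1 + 63) + 316)*292 = (62 + 316)*292 = 378*292 = 110376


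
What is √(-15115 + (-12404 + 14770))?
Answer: I*√12749 ≈ 112.91*I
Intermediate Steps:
√(-15115 + (-12404 + 14770)) = √(-15115 + 2366) = √(-12749) = I*√12749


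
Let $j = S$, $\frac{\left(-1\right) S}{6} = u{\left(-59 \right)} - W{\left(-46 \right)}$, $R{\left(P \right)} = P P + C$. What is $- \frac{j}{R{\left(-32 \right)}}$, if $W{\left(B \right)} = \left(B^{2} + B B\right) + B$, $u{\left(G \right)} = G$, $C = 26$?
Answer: $- \frac{849}{35} \approx -24.257$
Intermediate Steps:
$R{\left(P \right)} = 26 + P^{2}$ ($R{\left(P \right)} = P P + 26 = P^{2} + 26 = 26 + P^{2}$)
$W{\left(B \right)} = B + 2 B^{2}$ ($W{\left(B \right)} = \left(B^{2} + B^{2}\right) + B = 2 B^{2} + B = B + 2 B^{2}$)
$S = 25470$ ($S = - 6 \left(-59 - - 46 \left(1 + 2 \left(-46\right)\right)\right) = - 6 \left(-59 - - 46 \left(1 - 92\right)\right) = - 6 \left(-59 - \left(-46\right) \left(-91\right)\right) = - 6 \left(-59 - 4186\right) = \left(-6\right) \left(-4245\right) = 25470$)
$j = 25470$
$- \frac{j}{R{\left(-32 \right)}} = - \frac{25470}{26 + \left(-32\right)^{2}} = - \frac{25470}{26 + 1024} = - \frac{25470}{1050} = \left(-1\right) \frac{849}{35} = - \frac{849}{35}$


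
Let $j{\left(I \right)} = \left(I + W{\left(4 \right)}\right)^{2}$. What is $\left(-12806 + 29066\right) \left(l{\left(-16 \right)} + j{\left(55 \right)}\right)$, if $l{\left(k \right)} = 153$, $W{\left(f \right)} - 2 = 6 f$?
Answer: $109169640$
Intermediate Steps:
$W{\left(f \right)} = 2 + 6 f$
$j{\left(I \right)} = \left(26 + I\right)^{2}$ ($j{\left(I \right)} = \left(I + \left(2 + 6 \cdot 4\right)\right)^{2} = \left(I + \left(2 + 24\right)\right)^{2} = \left(I + 26\right)^{2} = \left(26 + I\right)^{2}$)
$\left(-12806 + 29066\right) \left(l{\left(-16 \right)} + j{\left(55 \right)}\right) = \left(-12806 + 29066\right) \left(153 + \left(26 + 55\right)^{2}\right) = 16260 \left(153 + 81^{2}\right) = 16260 \left(153 + 6561\right) = 16260 \cdot 6714 = 109169640$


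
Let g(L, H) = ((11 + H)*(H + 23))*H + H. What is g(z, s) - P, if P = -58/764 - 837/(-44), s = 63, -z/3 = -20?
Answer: 3369802751/8404 ≈ 4.0098e+5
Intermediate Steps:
z = 60 (z = -3*(-20) = 60)
P = 159229/8404 (P = -58*1/764 - 837*(-1/44) = -29/382 + 837/44 = 159229/8404 ≈ 18.947)
g(L, H) = H + H*(11 + H)*(23 + H) (g(L, H) = ((11 + H)*(23 + H))*H + H = H*(11 + H)*(23 + H) + H = H + H*(11 + H)*(23 + H))
g(z, s) - P = 63*(254 + 63**2 + 34*63) - 1*159229/8404 = 63*(254 + 3969 + 2142) - 159229/8404 = 63*6365 - 159229/8404 = 400995 - 159229/8404 = 3369802751/8404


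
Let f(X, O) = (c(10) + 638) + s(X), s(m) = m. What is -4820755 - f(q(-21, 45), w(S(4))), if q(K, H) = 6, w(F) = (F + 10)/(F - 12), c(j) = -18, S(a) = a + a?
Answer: -4821381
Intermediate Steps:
S(a) = 2*a
w(F) = (10 + F)/(-12 + F)
f(X, O) = 620 + X (f(X, O) = (-18 + 638) + X = 620 + X)
-4820755 - f(q(-21, 45), w(S(4))) = -4820755 - (620 + 6) = -4820755 - 1*626 = -4820755 - 626 = -4821381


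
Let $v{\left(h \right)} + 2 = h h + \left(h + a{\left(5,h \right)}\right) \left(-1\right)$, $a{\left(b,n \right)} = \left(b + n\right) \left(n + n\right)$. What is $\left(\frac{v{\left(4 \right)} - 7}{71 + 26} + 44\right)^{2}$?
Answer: $\frac{17631601}{9409} \approx 1873.9$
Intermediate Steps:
$a{\left(b,n \right)} = 2 n \left(b + n\right)$ ($a{\left(b,n \right)} = \left(b + n\right) 2 n = 2 n \left(b + n\right)$)
$v{\left(h \right)} = -2 + h^{2} - h - 2 h \left(5 + h\right)$ ($v{\left(h \right)} = -2 + \left(h h + \left(h + 2 h \left(5 + h\right)\right) \left(-1\right)\right) = -2 - \left(h - h^{2} + 2 h \left(5 + h\right)\right) = -2 + h^{2} - h - 2 h \left(5 + h\right)$)
$\left(\frac{v{\left(4 \right)} - 7}{71 + 26} + 44\right)^{2} = \left(\frac{\left(-2 - 4^{2} - 44\right) - 7}{71 + 26} + 44\right)^{2} = \left(\frac{\left(-2 - 16 - 44\right) - 7}{97} + 44\right)^{2} = \left(\left(\left(-2 - 16 - 44\right) - 7\right) \frac{1}{97} + 44\right)^{2} = \left(\left(-62 - 7\right) \frac{1}{97} + 44\right)^{2} = \left(\left(-69\right) \frac{1}{97} + 44\right)^{2} = \left(- \frac{69}{97} + 44\right)^{2} = \left(\frac{4199}{97}\right)^{2} = \frac{17631601}{9409}$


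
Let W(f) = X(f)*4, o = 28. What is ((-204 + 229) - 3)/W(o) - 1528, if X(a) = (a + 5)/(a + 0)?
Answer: -4570/3 ≈ -1523.3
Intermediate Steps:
X(a) = (5 + a)/a
W(f) = 4*(5 + f)/f (W(f) = ((5 + f)/f)*4 = 4*(5 + f)/f)
((-204 + 229) - 3)/W(o) - 1528 = ((-204 + 229) - 3)/(4 + 20/28) - 1528 = (25 - 3)/(4 + 20*(1/28)) - 1528 = 22/(4 + 5/7) - 1528 = 22/(33/7) - 1528 = 22*(7/33) - 1528 = 14/3 - 1528 = -4570/3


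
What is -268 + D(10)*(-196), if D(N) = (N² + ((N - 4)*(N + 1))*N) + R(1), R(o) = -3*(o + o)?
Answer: -148052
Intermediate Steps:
R(o) = -6*o
D(N) = -6 + N² + N*(1 + N)*(-4 + N) (D(N) = (N² + ((N - 4)*(N + 1))*N) - 6*1 = (N² + ((-4 + N)*(1 + N))*N) - 6 = (N² + ((1 + N)*(-4 + N))*N) - 6 = (N² + N*(1 + N)*(-4 + N)) - 6 = -6 + N² + N*(1 + N)*(-4 + N))
-268 + D(10)*(-196) = -268 + (-6 + 10³ - 4*10 - 2*10²)*(-196) = -268 + (-6 + 1000 - 40 - 2*100)*(-196) = -268 + (-6 + 1000 - 40 - 200)*(-196) = -268 + 754*(-196) = -268 - 147784 = -148052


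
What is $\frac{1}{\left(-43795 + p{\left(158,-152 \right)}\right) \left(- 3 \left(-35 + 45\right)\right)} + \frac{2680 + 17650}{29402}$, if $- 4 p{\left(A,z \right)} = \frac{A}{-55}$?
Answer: $\frac{146905890356}{212460513213} \approx 0.69145$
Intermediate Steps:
$p{\left(A,z \right)} = \frac{A}{220}$ ($p{\left(A,z \right)} = - \frac{A \frac{1}{-55}}{4} = - \frac{A \left(- \frac{1}{55}\right)}{4} = - \frac{\left(- \frac{1}{55}\right) A}{4} = \frac{A}{220}$)
$\frac{1}{\left(-43795 + p{\left(158,-152 \right)}\right) \left(- 3 \left(-35 + 45\right)\right)} + \frac{2680 + 17650}{29402} = \frac{1}{\left(-43795 + \frac{1}{220} \cdot 158\right) \left(- 3 \left(-35 + 45\right)\right)} + \frac{2680 + 17650}{29402} = \frac{1}{\left(-43795 + \frac{79}{110}\right) \left(\left(-3\right) 10\right)} + 20330 \cdot \frac{1}{29402} = \frac{1}{\left(- \frac{4817371}{110}\right) \left(-30\right)} + \frac{10165}{14701} = \left(- \frac{110}{4817371}\right) \left(- \frac{1}{30}\right) + \frac{10165}{14701} = \frac{11}{14452113} + \frac{10165}{14701} = \frac{146905890356}{212460513213}$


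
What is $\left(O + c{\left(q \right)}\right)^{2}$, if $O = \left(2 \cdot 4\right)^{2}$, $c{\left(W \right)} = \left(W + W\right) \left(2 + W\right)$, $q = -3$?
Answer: $4900$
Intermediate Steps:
$c{\left(W \right)} = 2 W \left(2 + W\right)$
$O = 64$ ($O = 8^{2} = 64$)
$\left(O + c{\left(q \right)}\right)^{2} = \left(64 + 2 \left(-3\right) \left(2 - 3\right)\right)^{2} = \left(64 + 2 \left(-3\right) \left(-1\right)\right)^{2} = \left(64 + 6\right)^{2} = 70^{2} = 4900$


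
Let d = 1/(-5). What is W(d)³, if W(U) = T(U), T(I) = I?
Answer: -1/125 ≈ -0.0080000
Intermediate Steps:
d = -⅕ ≈ -0.20000
W(U) = U
W(d)³ = (-⅕)³ = -1/125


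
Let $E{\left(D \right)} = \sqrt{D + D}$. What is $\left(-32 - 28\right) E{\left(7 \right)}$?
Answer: $- 60 \sqrt{14} \approx -224.5$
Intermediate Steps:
$E{\left(D \right)} = \sqrt{2} \sqrt{D}$ ($E{\left(D \right)} = \sqrt{2 D} = \sqrt{2} \sqrt{D}$)
$\left(-32 - 28\right) E{\left(7 \right)} = \left(-32 - 28\right) \sqrt{2} \sqrt{7} = - 60 \sqrt{14}$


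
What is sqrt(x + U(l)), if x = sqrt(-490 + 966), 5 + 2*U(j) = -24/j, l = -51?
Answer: sqrt(-2618 + 2312*sqrt(119))/34 ≈ 4.4218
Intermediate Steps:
U(j) = -5/2 - 12/j (U(j) = -5/2 + (-24/j)/2 = -5/2 - 12/j)
x = 2*sqrt(119) (x = sqrt(476) = 2*sqrt(119) ≈ 21.817)
sqrt(x + U(l)) = sqrt(2*sqrt(119) + (-5/2 - 12/(-51))) = sqrt(2*sqrt(119) + (-5/2 - 12*(-1/51))) = sqrt(2*sqrt(119) + (-5/2 + 4/17)) = sqrt(2*sqrt(119) - 77/34) = sqrt(-77/34 + 2*sqrt(119))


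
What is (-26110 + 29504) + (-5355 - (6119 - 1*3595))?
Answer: -4485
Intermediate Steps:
(-26110 + 29504) + (-5355 - (6119 - 1*3595)) = 3394 + (-5355 - (6119 - 3595)) = 3394 + (-5355 - 1*2524) = 3394 + (-5355 - 2524) = 3394 - 7879 = -4485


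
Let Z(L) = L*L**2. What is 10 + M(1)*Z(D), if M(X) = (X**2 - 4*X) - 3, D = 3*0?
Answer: 10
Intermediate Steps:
D = 0
Z(L) = L**3
M(X) = -3 + X**2 - 4*X
10 + M(1)*Z(D) = 10 + (-3 + 1**2 - 4*1)*0**3 = 10 + (-3 + 1 - 4)*0 = 10 - 6*0 = 10 + 0 = 10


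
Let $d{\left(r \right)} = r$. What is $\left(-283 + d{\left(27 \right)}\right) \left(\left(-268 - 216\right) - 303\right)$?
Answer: $201472$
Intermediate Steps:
$\left(-283 + d{\left(27 \right)}\right) \left(\left(-268 - 216\right) - 303\right) = \left(-283 + 27\right) \left(\left(-268 - 216\right) - 303\right) = - 256 \left(-484 - 303\right) = \left(-256\right) \left(-787\right) = 201472$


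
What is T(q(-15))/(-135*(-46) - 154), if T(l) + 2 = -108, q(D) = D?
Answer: -55/3028 ≈ -0.018164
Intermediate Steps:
T(l) = -110 (T(l) = -2 - 108 = -110)
T(q(-15))/(-135*(-46) - 154) = -110/(-135*(-46) - 154) = -110/(6210 - 154) = -110/6056 = -110*1/6056 = -55/3028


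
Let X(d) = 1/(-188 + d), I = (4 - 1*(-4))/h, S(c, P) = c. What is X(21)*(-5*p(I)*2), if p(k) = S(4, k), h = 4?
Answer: 40/167 ≈ 0.23952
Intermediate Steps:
I = 2 (I = (4 - 1*(-4))/4 = (4 + 4)*(1/4) = 8*(1/4) = 2)
p(k) = 4
X(21)*(-5*p(I)*2) = (-5*4*2)/(-188 + 21) = (-20*2)/(-167) = -1/167*(-40) = 40/167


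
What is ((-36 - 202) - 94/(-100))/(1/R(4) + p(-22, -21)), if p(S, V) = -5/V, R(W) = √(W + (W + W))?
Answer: 497826/235 - 1742391*√3/1175 ≈ -450.03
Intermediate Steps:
R(W) = √3*√W (R(W) = √(W + 2*W) = √(3*W) = √3*√W)
((-36 - 202) - 94/(-100))/(1/R(4) + p(-22, -21)) = ((-36 - 202) - 94/(-100))/(1/(√3*√4) - 5/(-21)) = (-238 - 94*(-1/100))/(1/(√3*2) - 5*(-1/21)) = (-238 + 47/50)/(1/(2*√3) + 5/21) = -11853/(50*(√3/6 + 5/21)) = -11853/(50*(5/21 + √3/6))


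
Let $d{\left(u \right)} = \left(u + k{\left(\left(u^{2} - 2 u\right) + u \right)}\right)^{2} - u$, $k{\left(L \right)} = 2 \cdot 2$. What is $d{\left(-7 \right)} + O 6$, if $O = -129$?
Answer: $-758$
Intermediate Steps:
$k{\left(L \right)} = 4$
$d{\left(u \right)} = \left(4 + u\right)^{2} - u$ ($d{\left(u \right)} = \left(u + 4\right)^{2} - u = \left(4 + u\right)^{2} - u$)
$d{\left(-7 \right)} + O 6 = \left(\left(4 - 7\right)^{2} - -7\right) - 774 = \left(\left(-3\right)^{2} + 7\right) - 774 = \left(9 + 7\right) - 774 = 16 - 774 = -758$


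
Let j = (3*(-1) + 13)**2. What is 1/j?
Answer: 1/100 ≈ 0.010000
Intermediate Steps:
j = 100 (j = (-3 + 13)**2 = 10**2 = 100)
1/j = 1/100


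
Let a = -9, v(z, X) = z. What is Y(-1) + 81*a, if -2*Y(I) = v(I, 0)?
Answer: -1457/2 ≈ -728.50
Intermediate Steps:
Y(I) = -I/2
Y(-1) + 81*a = -1/2*(-1) + 81*(-9) = 1/2 - 729 = -1457/2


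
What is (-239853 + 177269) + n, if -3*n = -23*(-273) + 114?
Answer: -64715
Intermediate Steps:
n = -2131 (n = -(-23*(-273) + 114)/3 = -(6279 + 114)/3 = -⅓*6393 = -2131)
(-239853 + 177269) + n = (-239853 + 177269) - 2131 = -62584 - 2131 = -64715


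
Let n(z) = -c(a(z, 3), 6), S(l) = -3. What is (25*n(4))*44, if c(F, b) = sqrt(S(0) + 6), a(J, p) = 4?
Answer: -1100*sqrt(3) ≈ -1905.3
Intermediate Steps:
c(F, b) = sqrt(3) (c(F, b) = sqrt(-3 + 6) = sqrt(3))
n(z) = -sqrt(3)
(25*n(4))*44 = (25*(-sqrt(3)))*44 = -25*sqrt(3)*44 = -1100*sqrt(3)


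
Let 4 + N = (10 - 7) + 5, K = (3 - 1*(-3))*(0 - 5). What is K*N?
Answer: -120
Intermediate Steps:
K = -30 (K = (3 + 3)*(-5) = 6*(-5) = -30)
N = 4 (N = -4 + ((10 - 7) + 5) = -4 + (3 + 5) = -4 + 8 = 4)
K*N = -30*4 = -120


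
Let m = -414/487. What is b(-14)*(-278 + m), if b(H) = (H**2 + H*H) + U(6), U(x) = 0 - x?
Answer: -52418800/487 ≈ -1.0764e+5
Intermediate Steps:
m = -414/487 (m = -414*1/487 = -414/487 ≈ -0.85010)
U(x) = -x
b(H) = -6 + 2*H**2 (b(H) = (H**2 + H*H) - 1*6 = (H**2 + H**2) - 6 = 2*H**2 - 6 = -6 + 2*H**2)
b(-14)*(-278 + m) = (-6 + 2*(-14)**2)*(-278 - 414/487) = (-6 + 2*196)*(-135800/487) = (-6 + 392)*(-135800/487) = 386*(-135800/487) = -52418800/487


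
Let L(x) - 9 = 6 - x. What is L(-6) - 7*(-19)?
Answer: 154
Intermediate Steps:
L(x) = 15 - x (L(x) = 9 + (6 - x) = 15 - x)
L(-6) - 7*(-19) = (15 - 1*(-6)) - 7*(-19) = (15 + 6) + 133 = 21 + 133 = 154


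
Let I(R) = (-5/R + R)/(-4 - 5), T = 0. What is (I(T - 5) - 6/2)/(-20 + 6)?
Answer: 23/126 ≈ 0.18254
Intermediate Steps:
I(R) = -R/9 + 5/(9*R) (I(R) = (R - 5/R)/(-9) = (R - 5/R)*(-⅑) = -R/9 + 5/(9*R))
(I(T - 5) - 6/2)/(-20 + 6) = ((5 - (0 - 5)²)/(9*(0 - 5)) - 6/2)/(-20 + 6) = ((⅑)*(5 - 1*(-5)²)/(-5) + (½)*(-6))/(-14) = ((⅑)*(-⅕)*(5 - 1*25) - 3)*(-1/14) = ((⅑)*(-⅕)*(5 - 25) - 3)*(-1/14) = ((⅑)*(-⅕)*(-20) - 3)*(-1/14) = (4/9 - 3)*(-1/14) = -23/9*(-1/14) = 23/126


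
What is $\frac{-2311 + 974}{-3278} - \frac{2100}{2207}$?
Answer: $- \frac{3933041}{7234546} \approx -0.54365$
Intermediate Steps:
$\frac{-2311 + 974}{-3278} - \frac{2100}{2207} = \left(-1337\right) \left(- \frac{1}{3278}\right) - \frac{2100}{2207} = \frac{1337}{3278} - \frac{2100}{2207} = - \frac{3933041}{7234546}$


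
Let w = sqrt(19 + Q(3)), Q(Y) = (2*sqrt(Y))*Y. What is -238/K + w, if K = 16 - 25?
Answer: 238/9 + sqrt(19 + 6*sqrt(3)) ≈ 31.866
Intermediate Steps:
K = -9
Q(Y) = 2*Y**(3/2)
w = sqrt(19 + 6*sqrt(3)) (w = sqrt(19 + 2*3**(3/2)) = sqrt(19 + 2*(3*sqrt(3))) = sqrt(19 + 6*sqrt(3)) ≈ 5.4215)
-238/K + w = -238/(-9) + sqrt(19 + 6*sqrt(3)) = -238*(-1)/9 + sqrt(19 + 6*sqrt(3)) = -17*(-14/9) + sqrt(19 + 6*sqrt(3)) = 238/9 + sqrt(19 + 6*sqrt(3))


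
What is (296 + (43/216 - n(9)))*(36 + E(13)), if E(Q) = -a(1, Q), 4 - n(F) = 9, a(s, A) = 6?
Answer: 325295/36 ≈ 9036.0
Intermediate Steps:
n(F) = -5 (n(F) = 4 - 1*9 = 4 - 9 = -5)
E(Q) = -6 (E(Q) = -1*6 = -6)
(296 + (43/216 - n(9)))*(36 + E(13)) = (296 + (43/216 - 1*(-5)))*(36 - 6) = (296 + (43*(1/216) + 5))*30 = (296 + (43/216 + 5))*30 = (296 + 1123/216)*30 = (65059/216)*30 = 325295/36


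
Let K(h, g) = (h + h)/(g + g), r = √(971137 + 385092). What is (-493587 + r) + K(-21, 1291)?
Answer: -637220838/1291 + √1356229 ≈ -4.9242e+5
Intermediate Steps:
r = √1356229 ≈ 1164.6
K(h, g) = h/g (K(h, g) = (2*h)/((2*g)) = (2*h)*(1/(2*g)) = h/g)
(-493587 + r) + K(-21, 1291) = (-493587 + √1356229) - 21/1291 = -637220838/1291 + √1356229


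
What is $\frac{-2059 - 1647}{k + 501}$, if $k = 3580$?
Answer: $- \frac{3706}{4081} \approx -0.90811$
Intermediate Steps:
$\frac{-2059 - 1647}{k + 501} = \frac{-2059 - 1647}{3580 + 501} = - \frac{3706}{4081}$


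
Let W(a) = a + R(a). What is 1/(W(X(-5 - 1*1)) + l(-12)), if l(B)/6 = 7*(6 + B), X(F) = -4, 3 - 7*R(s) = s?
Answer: -1/255 ≈ -0.0039216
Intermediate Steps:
R(s) = 3/7 - s/7
W(a) = 3/7 + 6*a/7 (W(a) = a + (3/7 - a/7) = 3/7 + 6*a/7)
l(B) = 252 + 42*B (l(B) = 6*(7*(6 + B)) = 6*(42 + 7*B) = 252 + 42*B)
1/(W(X(-5 - 1*1)) + l(-12)) = 1/((3/7 + (6/7)*(-4)) + (252 + 42*(-12))) = 1/((3/7 - 24/7) + (252 - 504)) = 1/(-3 - 252) = 1/(-255) = -1/255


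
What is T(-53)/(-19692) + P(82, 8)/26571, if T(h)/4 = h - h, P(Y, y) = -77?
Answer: -77/26571 ≈ -0.0028979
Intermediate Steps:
T(h) = 0 (T(h) = 4*(h - h) = 4*0 = 0)
T(-53)/(-19692) + P(82, 8)/26571 = 0/(-19692) - 77/26571 = 0*(-1/19692) - 77*1/26571 = 0 - 77/26571 = -77/26571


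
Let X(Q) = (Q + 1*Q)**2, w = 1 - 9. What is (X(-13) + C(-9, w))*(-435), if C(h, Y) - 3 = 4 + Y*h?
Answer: -328425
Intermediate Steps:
w = -8
C(h, Y) = 7 + Y*h (C(h, Y) = 3 + (4 + Y*h) = 7 + Y*h)
X(Q) = 4*Q**2 (X(Q) = (Q + Q)**2 = (2*Q)**2 = 4*Q**2)
(X(-13) + C(-9, w))*(-435) = (4*(-13)**2 + (7 - 8*(-9)))*(-435) = (4*169 + (7 + 72))*(-435) = (676 + 79)*(-435) = 755*(-435) = -328425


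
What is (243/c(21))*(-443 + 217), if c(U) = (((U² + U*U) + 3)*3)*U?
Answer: -2034/2065 ≈ -0.98499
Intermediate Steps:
c(U) = U*(9 + 6*U²) (c(U) = (((U² + U²) + 3)*3)*U = ((2*U² + 3)*3)*U = ((3 + 2*U²)*3)*U = (9 + 6*U²)*U = U*(9 + 6*U²))
(243/c(21))*(-443 + 217) = (243/(6*21³ + 9*21))*(-443 + 217) = (243/(6*9261 + 189))*(-226) = (243/(55566 + 189))*(-226) = (243/55755)*(-226) = (243*(1/55755))*(-226) = (9/2065)*(-226) = -2034/2065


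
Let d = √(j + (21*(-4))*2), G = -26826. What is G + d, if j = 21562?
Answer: -26826 + √21394 ≈ -26680.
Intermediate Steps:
d = √21394 (d = √(21562 + (21*(-4))*2) = √(21562 - 84*2) = √(21562 - 168) = √21394 ≈ 146.27)
G + d = -26826 + √21394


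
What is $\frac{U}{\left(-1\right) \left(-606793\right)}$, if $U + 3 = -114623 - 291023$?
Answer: $- \frac{405649}{606793} \approx -0.66851$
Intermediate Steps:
$U = -405649$ ($U = -3 - 405646 = -405649$)
$\frac{U}{\left(-1\right) \left(-606793\right)} = - \frac{405649}{\left(-1\right) \left(-606793\right)} = - \frac{405649}{606793}$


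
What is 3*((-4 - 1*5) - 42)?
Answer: -153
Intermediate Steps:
3*((-4 - 1*5) - 42) = 3*((-4 - 5) - 42) = 3*(-9 - 42) = 3*(-51) = -153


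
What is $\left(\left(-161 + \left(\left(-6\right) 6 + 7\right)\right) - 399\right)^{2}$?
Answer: $346921$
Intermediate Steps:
$\left(\left(-161 + \left(\left(-6\right) 6 + 7\right)\right) - 399\right)^{2} = \left(\left(-161 + \left(-36 + 7\right)\right) - 399\right)^{2} = \left(\left(-161 - 29\right) - 399\right)^{2} = \left(-190 - 399\right)^{2} = \left(-589\right)^{2} = 346921$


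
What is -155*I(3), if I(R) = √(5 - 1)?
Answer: -310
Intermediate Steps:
I(R) = 2 (I(R) = √4 = 2)
-155*I(3) = -155*2 = -310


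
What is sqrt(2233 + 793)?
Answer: sqrt(3026) ≈ 55.009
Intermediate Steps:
sqrt(2233 + 793) = sqrt(3026)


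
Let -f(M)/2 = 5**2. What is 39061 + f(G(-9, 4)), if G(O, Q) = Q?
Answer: 39011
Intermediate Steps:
f(M) = -50 (f(M) = -2*5**2 = -2*25 = -50)
39061 + f(G(-9, 4)) = 39061 - 50 = 39011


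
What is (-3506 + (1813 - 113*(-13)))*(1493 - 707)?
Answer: -176064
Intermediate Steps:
(-3506 + (1813 - 113*(-13)))*(1493 - 707) = (-3506 + (1813 - 1*(-1469)))*786 = (-3506 + (1813 + 1469))*786 = (-3506 + 3282)*786 = -224*786 = -176064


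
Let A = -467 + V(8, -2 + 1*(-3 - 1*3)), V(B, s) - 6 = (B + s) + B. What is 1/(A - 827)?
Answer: -1/1280 ≈ -0.00078125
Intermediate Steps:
V(B, s) = 6 + s + 2*B (V(B, s) = 6 + ((B + s) + B) = 6 + (s + 2*B) = 6 + s + 2*B)
A = -453 (A = -467 + (6 + (-2 + 1*(-3 - 1*3)) + 2*8) = -467 + (6 + (-2 + 1*(-3 - 3)) + 16) = -467 + (6 + (-2 + 1*(-6)) + 16) = -467 + (6 + (-2 - 6) + 16) = -467 + (6 - 8 + 16) = -467 + 14 = -453)
1/(A - 827) = 1/(-453 - 827) = 1/(-1280) = -1/1280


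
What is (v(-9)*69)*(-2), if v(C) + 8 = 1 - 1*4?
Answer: 1518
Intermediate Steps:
v(C) = -11 (v(C) = -8 + (1 - 1*4) = -8 + (1 - 4) = -8 - 3 = -11)
(v(-9)*69)*(-2) = -11*69*(-2) = -759*(-2) = 1518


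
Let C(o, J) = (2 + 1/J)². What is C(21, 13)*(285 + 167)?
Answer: 329508/169 ≈ 1949.8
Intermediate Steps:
C(21, 13)*(285 + 167) = ((1 + 2*13)²/13²)*(285 + 167) = ((1 + 26)²/169)*452 = ((1/169)*27²)*452 = ((1/169)*729)*452 = (729/169)*452 = 329508/169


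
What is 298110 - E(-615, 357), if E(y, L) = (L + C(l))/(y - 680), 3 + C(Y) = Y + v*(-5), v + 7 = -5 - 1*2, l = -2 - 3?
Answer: 386052869/1295 ≈ 2.9811e+5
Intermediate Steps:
l = -5
v = -14 (v = -7 + (-5 - 1*2) = -7 + (-5 - 2) = -7 - 7 = -14)
C(Y) = 67 + Y (C(Y) = -3 + (Y - 14*(-5)) = -3 + (Y + 70) = -3 + (70 + Y) = 67 + Y)
E(y, L) = (62 + L)/(-680 + y) (E(y, L) = (L + (67 - 5))/(y - 680) = (L + 62)/(-680 + y) = (62 + L)/(-680 + y))
298110 - E(-615, 357) = 298110 - (62 + 357)/(-680 - 615) = 298110 - 419/(-1295) = 298110 - (-1)*419/1295 = 298110 - 1*(-419/1295) = 298110 + 419/1295 = 386052869/1295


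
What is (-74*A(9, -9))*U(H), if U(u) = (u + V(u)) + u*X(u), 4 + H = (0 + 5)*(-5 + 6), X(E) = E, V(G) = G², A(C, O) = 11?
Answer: -2442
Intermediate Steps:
H = 1 (H = -4 + (0 + 5)*(-5 + 6) = -4 + 5*1 = -4 + 5 = 1)
U(u) = u + 2*u² (U(u) = (u + u²) + u*u = (u + u²) + u² = u + 2*u²)
(-74*A(9, -9))*U(H) = (-74*11)*(1*(1 + 2*1)) = -814*(1 + 2) = -814*3 = -2442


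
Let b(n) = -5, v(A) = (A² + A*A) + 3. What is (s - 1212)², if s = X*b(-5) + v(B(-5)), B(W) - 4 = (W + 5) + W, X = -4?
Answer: 1408969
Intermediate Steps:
B(W) = 9 + 2*W (B(W) = 4 + ((W + 5) + W) = 4 + ((5 + W) + W) = 4 + (5 + 2*W) = 9 + 2*W)
v(A) = 3 + 2*A² (v(A) = (A² + A²) + 3 = 2*A² + 3 = 3 + 2*A²)
s = 25 (s = -4*(-5) + (3 + 2*(9 + 2*(-5))²) = 20 + (3 + 2*(9 - 10)²) = 20 + (3 + 2*(-1)²) = 20 + (3 + 2*1) = 20 + (3 + 2) = 20 + 5 = 25)
(s - 1212)² = (25 - 1212)² = (-1187)² = 1408969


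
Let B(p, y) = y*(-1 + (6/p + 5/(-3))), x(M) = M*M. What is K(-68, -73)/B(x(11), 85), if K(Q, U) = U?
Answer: 26499/80750 ≈ 0.32816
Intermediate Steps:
x(M) = M²
B(p, y) = y*(-8/3 + 6/p) (B(p, y) = y*(-1 + (6/p + 5*(-⅓))) = y*(-1 + (6/p - 5/3)) = y*(-1 + (-5/3 + 6/p)) = y*(-8/3 + 6/p))
K(-68, -73)/B(x(11), 85) = -73/(-8/3*85 + 6*85/11²) = -73/(-680/3 + 6*85/121) = -73/(-680/3 + 6*85*(1/121)) = -73/(-680/3 + 510/121) = -73/(-80750/363) = -73*(-363/80750) = 26499/80750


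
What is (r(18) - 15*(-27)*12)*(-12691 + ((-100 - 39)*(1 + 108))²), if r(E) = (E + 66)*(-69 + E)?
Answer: 132215103360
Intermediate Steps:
r(E) = (-69 + E)*(66 + E) (r(E) = (66 + E)*(-69 + E) = (-69 + E)*(66 + E))
(r(18) - 15*(-27)*12)*(-12691 + ((-100 - 39)*(1 + 108))²) = ((-4554 + 18² - 3*18) - 15*(-27)*12)*(-12691 + ((-100 - 39)*(1 + 108))²) = ((-4554 + 324 - 54) + 405*12)*(-12691 + (-139*109)²) = (-4284 + 4860)*(-12691 + (-15151)²) = 576*(-12691 + 229552801) = 576*229540110 = 132215103360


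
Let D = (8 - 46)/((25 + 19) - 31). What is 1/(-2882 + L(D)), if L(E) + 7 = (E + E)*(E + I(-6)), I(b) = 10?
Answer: -169/495233 ≈ -0.00034125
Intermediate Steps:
D = -38/13 (D = -38/(44 - 31) = -38/13 ≈ -2.9231)
L(E) = -7 + 2*E*(10 + E) (L(E) = -7 + (E + E)*(E + 10) = -7 + (2*E)*(10 + E) = -7 + 2*E*(10 + E))
1/(-2882 + L(D)) = 1/(-2882 + (-7 + 2*(-38/13)**2 + 20*(-38/13))) = 1/(-2882 + (-7 + 2*(1444/169) - 760/13)) = 1/(-2882 + (-7 + 2888/169 - 760/13)) = 1/(-2882 - 8175/169) = 1/(-495233/169) = -169/495233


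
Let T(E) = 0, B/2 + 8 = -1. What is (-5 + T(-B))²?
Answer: 25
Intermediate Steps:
B = -18 (B = -16 + 2*(-1) = -16 - 2 = -18)
(-5 + T(-B))² = (-5 + 0)² = (-5)² = 25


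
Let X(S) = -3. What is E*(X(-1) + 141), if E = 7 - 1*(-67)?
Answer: 10212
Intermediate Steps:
E = 74 (E = 7 + 67 = 74)
E*(X(-1) + 141) = 74*(-3 + 141) = 74*138 = 10212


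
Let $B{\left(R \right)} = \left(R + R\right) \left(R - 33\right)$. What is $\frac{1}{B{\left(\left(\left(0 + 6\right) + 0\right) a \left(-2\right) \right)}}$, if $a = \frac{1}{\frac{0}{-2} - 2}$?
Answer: $- \frac{1}{324} \approx -0.0030864$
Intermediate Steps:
$a = - \frac{1}{2}$ ($a = \frac{1}{0 \left(- \frac{1}{2}\right) - 2} = \frac{1}{0 - 2} = \frac{1}{-2} = - \frac{1}{2} \approx -0.5$)
$B{\left(R \right)} = 2 R \left(-33 + R\right)$
$\frac{1}{B{\left(\left(\left(0 + 6\right) + 0\right) a \left(-2\right) \right)}} = \frac{1}{2 \left(\left(0 + 6\right) + 0\right) \left(- \frac{1}{2}\right) \left(-2\right) \left(-33 + \left(\left(0 + 6\right) + 0\right) \left(- \frac{1}{2}\right) \left(-2\right)\right)} = \frac{1}{2 \left(6 + 0\right) \left(- \frac{1}{2}\right) \left(-2\right) \left(-33 + \left(6 + 0\right) \left(- \frac{1}{2}\right) \left(-2\right)\right)} = \frac{1}{2 \cdot 6 \left(- \frac{1}{2}\right) \left(-2\right) \left(-33 + 6 \left(- \frac{1}{2}\right) \left(-2\right)\right)} = \frac{1}{2 \left(\left(-3\right) \left(-2\right)\right) \left(-33 - -6\right)} = \frac{1}{2 \cdot 6 \left(-33 + 6\right)} = \frac{1}{2 \cdot 6 \left(-27\right)} = \frac{1}{-324} = - \frac{1}{324}$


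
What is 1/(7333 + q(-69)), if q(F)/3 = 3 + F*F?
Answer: 1/21625 ≈ 4.6243e-5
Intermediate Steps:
q(F) = 9 + 3*F² (q(F) = 3*(3 + F*F) = 3*(3 + F²) = 9 + 3*F²)
1/(7333 + q(-69)) = 1/(7333 + (9 + 3*(-69)²)) = 1/(7333 + (9 + 3*4761)) = 1/(7333 + (9 + 14283)) = 1/(7333 + 14292) = 1/21625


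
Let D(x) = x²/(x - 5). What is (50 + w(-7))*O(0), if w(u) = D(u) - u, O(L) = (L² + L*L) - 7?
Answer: -4445/12 ≈ -370.42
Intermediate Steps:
O(L) = -7 + 2*L² (O(L) = (L² + L²) - 7 = 2*L² - 7 = -7 + 2*L²)
D(x) = x²/(-5 + x)
w(u) = -u + u²/(-5 + u) (w(u) = u²/(-5 + u) - u = -u + u²/(-5 + u))
(50 + w(-7))*O(0) = (50 + 5*(-7)/(-5 - 7))*(-7 + 2*0²) = (50 + 5*(-7)/(-12))*(-7 + 2*0) = (50 + 5*(-7)*(-1/12))*(-7 + 0) = (50 + 35/12)*(-7) = (635/12)*(-7) = -4445/12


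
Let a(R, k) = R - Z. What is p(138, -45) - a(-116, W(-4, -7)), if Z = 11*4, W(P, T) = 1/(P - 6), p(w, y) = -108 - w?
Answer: -86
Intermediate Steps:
W(P, T) = 1/(-6 + P)
Z = 44
a(R, k) = -44 + R (a(R, k) = R - 1*44 = R - 44 = -44 + R)
p(138, -45) - a(-116, W(-4, -7)) = (-108 - 1*138) - (-44 - 116) = (-108 - 138) - 1*(-160) = -246 + 160 = -86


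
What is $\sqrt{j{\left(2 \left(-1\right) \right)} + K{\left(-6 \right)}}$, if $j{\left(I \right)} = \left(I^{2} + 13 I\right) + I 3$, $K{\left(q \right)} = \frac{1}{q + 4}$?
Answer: $\frac{i \sqrt{114}}{2} \approx 5.3385 i$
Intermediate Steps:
$K{\left(q \right)} = \frac{1}{4 + q}$
$j{\left(I \right)} = I^{2} + 16 I$ ($j{\left(I \right)} = \left(I^{2} + 13 I\right) + 3 I = I^{2} + 16 I$)
$\sqrt{j{\left(2 \left(-1\right) \right)} + K{\left(-6 \right)}} = \sqrt{2 \left(-1\right) \left(16 + 2 \left(-1\right)\right) + \frac{1}{4 - 6}} = \sqrt{- 2 \left(16 - 2\right) + \frac{1}{-2}} = \sqrt{\left(-2\right) 14 - \frac{1}{2}} = \sqrt{-28 - \frac{1}{2}} = \sqrt{- \frac{57}{2}} = \frac{i \sqrt{114}}{2}$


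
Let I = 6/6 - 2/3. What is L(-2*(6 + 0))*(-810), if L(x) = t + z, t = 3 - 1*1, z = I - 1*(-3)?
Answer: -4320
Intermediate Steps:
I = 1/3 (I = 6*(1/6) - 2*1/3 = 1 - 2/3 = 1/3 ≈ 0.33333)
z = 10/3 (z = 1/3 - 1*(-3) = 1/3 + 3 = 10/3 ≈ 3.3333)
t = 2 (t = 3 - 1 = 2)
L(x) = 16/3 (L(x) = 2 + 10/3 = 16/3)
L(-2*(6 + 0))*(-810) = (16/3)*(-810) = -4320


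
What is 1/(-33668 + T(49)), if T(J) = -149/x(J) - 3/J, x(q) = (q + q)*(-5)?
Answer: -70/2356743 ≈ -2.9702e-5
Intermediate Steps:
x(q) = -10*q (x(q) = (2*q)*(-5) = -10*q)
T(J) = 119/(10*J) (T(J) = -149*(-1/(10*J)) - 3/J = -(-149)/(10*J) - 3/J = 149/(10*J) - 3/J = 119/(10*J))
1/(-33668 + T(49)) = 1/(-33668 + (119/10)/49) = 1/(-33668 + (119/10)*(1/49)) = 1/(-33668 + 17/70) = 1/(-2356743/70) = -70/2356743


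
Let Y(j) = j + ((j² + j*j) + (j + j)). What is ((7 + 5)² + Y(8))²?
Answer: 87616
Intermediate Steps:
Y(j) = 2*j² + 3*j (Y(j) = j + ((j² + j²) + 2*j) = j + (2*j² + 2*j) = j + (2*j + 2*j²) = 2*j² + 3*j)
((7 + 5)² + Y(8))² = ((7 + 5)² + 8*(3 + 2*8))² = (12² + 8*(3 + 16))² = (144 + 8*19)² = (144 + 152)² = 296² = 87616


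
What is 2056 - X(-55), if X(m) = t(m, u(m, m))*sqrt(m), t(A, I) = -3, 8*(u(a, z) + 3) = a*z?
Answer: 2056 + 3*I*sqrt(55) ≈ 2056.0 + 22.249*I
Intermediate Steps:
u(a, z) = -3 + a*z/8 (u(a, z) = -3 + (a*z)/8 = -3 + a*z/8)
X(m) = -3*sqrt(m)
2056 - X(-55) = 2056 - (-3)*sqrt(-55) = 2056 - (-3)*I*sqrt(55) = 2056 + 3*I*sqrt(55)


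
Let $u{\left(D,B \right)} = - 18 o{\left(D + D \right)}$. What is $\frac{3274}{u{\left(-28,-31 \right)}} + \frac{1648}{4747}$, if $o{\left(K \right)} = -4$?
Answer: $\frac{7830167}{170892} \approx 45.819$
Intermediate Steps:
$u{\left(D,B \right)} = 72$ ($u{\left(D,B \right)} = \left(-18\right) \left(-4\right) = 72$)
$\frac{3274}{u{\left(-28,-31 \right)}} + \frac{1648}{4747} = \frac{3274}{72} + \frac{1648}{4747} = 3274 \cdot \frac{1}{72} + 1648 \cdot \frac{1}{4747} = \frac{1637}{36} + \frac{1648}{4747} = \frac{7830167}{170892}$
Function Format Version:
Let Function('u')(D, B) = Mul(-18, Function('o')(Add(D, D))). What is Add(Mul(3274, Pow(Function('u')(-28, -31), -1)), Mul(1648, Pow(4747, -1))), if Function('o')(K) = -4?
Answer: Rational(7830167, 170892) ≈ 45.819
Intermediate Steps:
Function('u')(D, B) = 72 (Function('u')(D, B) = Mul(-18, -4) = 72)
Add(Mul(3274, Pow(Function('u')(-28, -31), -1)), Mul(1648, Pow(4747, -1))) = Add(Mul(3274, Pow(72, -1)), Mul(1648, Pow(4747, -1))) = Add(Mul(3274, Rational(1, 72)), Mul(1648, Rational(1, 4747))) = Add(Rational(1637, 36), Rational(1648, 4747)) = Rational(7830167, 170892)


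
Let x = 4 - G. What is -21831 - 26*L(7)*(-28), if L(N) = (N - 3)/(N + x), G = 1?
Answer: -107699/5 ≈ -21540.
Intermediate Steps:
x = 3 (x = 4 - 1*1 = 4 - 1 = 3)
L(N) = (-3 + N)/(3 + N) (L(N) = (N - 3)/(N + 3) = (-3 + N)/(3 + N))
-21831 - 26*L(7)*(-28) = -21831 - 26*((-3 + 7)/(3 + 7))*(-28) = -21831 - 26*(4/10)*(-28) = -21831 - 26*((⅒)*4)*(-28) = -21831 - 26*(⅖)*(-28) = -21831 - 52*(-28)/5 = -21831 - 1*(-1456/5) = -21831 + 1456/5 = -107699/5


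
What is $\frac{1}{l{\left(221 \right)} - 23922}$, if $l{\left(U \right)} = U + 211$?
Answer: $- \frac{1}{23490} \approx -4.2571 \cdot 10^{-5}$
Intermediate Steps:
$l{\left(U \right)} = 211 + U$
$\frac{1}{l{\left(221 \right)} - 23922} = \frac{1}{\left(211 + 221\right) - 23922} = \frac{1}{432 - 23922} = \frac{1}{-23490} = - \frac{1}{23490}$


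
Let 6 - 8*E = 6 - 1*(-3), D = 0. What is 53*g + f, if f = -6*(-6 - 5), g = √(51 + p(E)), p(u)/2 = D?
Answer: 66 + 53*√51 ≈ 444.50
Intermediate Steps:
E = -3/8 (E = ¾ - (6 - 1*(-3))/8 = ¾ - (6 + 3)/8 = ¾ - ⅛*9 = ¾ - 9/8 = -3/8 ≈ -0.37500)
p(u) = 0 (p(u) = 2*0 = 0)
g = √51 (g = √(51 + 0) = √51 ≈ 7.1414)
f = 66 (f = -6*(-11) = 66)
53*g + f = 53*√51 + 66 = 66 + 53*√51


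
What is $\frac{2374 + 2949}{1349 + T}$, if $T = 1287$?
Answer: $\frac{5323}{2636} \approx 2.0193$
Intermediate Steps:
$\frac{2374 + 2949}{1349 + T} = \frac{2374 + 2949}{1349 + 1287} = \frac{5323}{2636}$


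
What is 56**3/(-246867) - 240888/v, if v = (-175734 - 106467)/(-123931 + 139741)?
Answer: 313376140241648/23222038089 ≈ 13495.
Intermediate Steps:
v = -94067/5270 (v = -282201/15810 = -282201*1/15810 = -94067/5270 ≈ -17.850)
56**3/(-246867) - 240888/v = 56**3/(-246867) - 240888/(-94067/5270) = 175616*(-1/246867) - 240888*(-5270/94067) = -175616/246867 + 1269479760/94067 = 313376140241648/23222038089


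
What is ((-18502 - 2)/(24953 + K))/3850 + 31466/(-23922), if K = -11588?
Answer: -555395593/422123625 ≈ -1.3157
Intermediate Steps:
((-18502 - 2)/(24953 + K))/3850 + 31466/(-23922) = ((-18502 - 2)/(24953 - 11588))/3850 + 31466/(-23922) = -18504/13365*(1/3850) + 31466*(-1/23922) = -18504*1/13365*(1/3850) - 15733/11961 = -2056/1485*1/3850 - 15733/11961 = -1028/2858625 - 15733/11961 = -555395593/422123625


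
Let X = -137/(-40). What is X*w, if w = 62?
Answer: 4247/20 ≈ 212.35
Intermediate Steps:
X = 137/40 (X = -137*(-1/40) = 137/40 ≈ 3.4250)
X*w = (137/40)*62 = 4247/20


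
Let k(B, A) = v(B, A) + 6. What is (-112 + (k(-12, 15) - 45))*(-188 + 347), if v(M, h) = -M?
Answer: -22101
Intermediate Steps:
k(B, A) = 6 - B (k(B, A) = -B + 6 = 6 - B)
(-112 + (k(-12, 15) - 45))*(-188 + 347) = (-112 + ((6 - 1*(-12)) - 45))*(-188 + 347) = (-112 + ((6 + 12) - 45))*159 = (-112 + (18 - 45))*159 = (-112 - 27)*159 = -139*159 = -22101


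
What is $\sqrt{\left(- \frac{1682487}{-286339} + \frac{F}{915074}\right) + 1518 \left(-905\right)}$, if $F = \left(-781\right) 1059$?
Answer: $\frac{i \sqrt{94317486509624541529198920738}}{262021374086} \approx 1172.1 i$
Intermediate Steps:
$F = -827079$
$\sqrt{\left(- \frac{1682487}{-286339} + \frac{F}{915074}\right) + 1518 \left(-905\right)} = \sqrt{\left(- \frac{1682487}{-286339} - \frac{827079}{915074}\right) + 1518 \left(-905\right)} = \sqrt{\left(\left(-1682487\right) \left(- \frac{1}{286339}\right) - \frac{827079}{915074}\right) - 1373790} = \sqrt{\left(\frac{1682487}{286339} - \frac{827079}{915074}\right) - 1373790} = \sqrt{\frac{1302775135257}{262021374086} - 1373790} = \sqrt{- \frac{359961040730470683}{262021374086}} = \frac{i \sqrt{94317486509624541529198920738}}{262021374086}$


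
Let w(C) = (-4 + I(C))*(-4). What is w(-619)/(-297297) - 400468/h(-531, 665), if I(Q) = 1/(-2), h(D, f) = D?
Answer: 4409552794/5846841 ≈ 754.18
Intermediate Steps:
I(Q) = -½
w(C) = 18 (w(C) = (-4 - ½)*(-4) = -9/2*(-4) = 18)
w(-619)/(-297297) - 400468/h(-531, 665) = 18/(-297297) - 400468/(-531) = 18*(-1/297297) - 400468*(-1/531) = -2/33033 + 400468/531 = 4409552794/5846841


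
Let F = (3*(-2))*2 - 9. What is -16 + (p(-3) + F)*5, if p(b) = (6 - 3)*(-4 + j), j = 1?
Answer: -166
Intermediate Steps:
p(b) = -9 (p(b) = (6 - 3)*(-4 + 1) = 3*(-3) = -9)
F = -21 (F = -6*2 - 9 = -12 - 9 = -21)
-16 + (p(-3) + F)*5 = -16 + (-9 - 21)*5 = -16 - 30*5 = -16 - 150 = -166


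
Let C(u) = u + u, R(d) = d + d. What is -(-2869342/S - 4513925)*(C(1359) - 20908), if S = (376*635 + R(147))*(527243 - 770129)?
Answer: -10015637162169569395/121980819 ≈ -8.2108e+10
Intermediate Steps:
R(d) = 2*d
C(u) = 2*u
S = -58062869844 (S = (376*635 + 2*147)*(527243 - 770129) = (238760 + 294)*(-242886) = 239054*(-242886) = -58062869844)
-(-2869342/S - 4513925)*(C(1359) - 20908) = -(-2869342/(-58062869844) - 4513925)*(2*1359 - 20908) = -(-2869342*(-1/58062869844) - 4513925)*(2718 - 20908) = -(204953/4147347846 - 4513925)*(-18190) = -(-18720817125550597)*(-18190)/4147347846 = -1*10015637162169569395/121980819 = -10015637162169569395/121980819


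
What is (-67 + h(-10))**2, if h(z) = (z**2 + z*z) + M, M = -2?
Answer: 17161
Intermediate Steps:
h(z) = -2 + 2*z**2 (h(z) = (z**2 + z*z) - 2 = (z**2 + z**2) - 2 = 2*z**2 - 2 = -2 + 2*z**2)
(-67 + h(-10))**2 = (-67 + (-2 + 2*(-10)**2))**2 = (-67 + (-2 + 2*100))**2 = (-67 + (-2 + 200))**2 = (-67 + 198)**2 = 131**2 = 17161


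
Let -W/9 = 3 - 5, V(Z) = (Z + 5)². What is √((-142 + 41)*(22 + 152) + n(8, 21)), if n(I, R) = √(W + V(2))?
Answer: √(-17574 + √67) ≈ 132.54*I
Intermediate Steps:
V(Z) = (5 + Z)²
W = 18 (W = -9*(3 - 5) = -9*(-2) = 18)
n(I, R) = √67 (n(I, R) = √(18 + (5 + 2)²) = √(18 + 7²) = √(18 + 49) = √67)
√((-142 + 41)*(22 + 152) + n(8, 21)) = √((-142 + 41)*(22 + 152) + √67) = √(-101*174 + √67) = √(-17574 + √67)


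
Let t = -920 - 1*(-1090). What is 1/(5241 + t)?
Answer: 1/5411 ≈ 0.00018481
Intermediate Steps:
t = 170 (t = -920 + 1090 = 170)
1/(5241 + t) = 1/(5241 + 170) = 1/5411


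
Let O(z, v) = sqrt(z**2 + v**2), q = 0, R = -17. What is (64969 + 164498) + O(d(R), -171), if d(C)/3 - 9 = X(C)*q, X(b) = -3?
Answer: 229467 + 9*sqrt(370) ≈ 2.2964e+5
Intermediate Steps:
d(C) = 27 (d(C) = 27 + 3*(-3*0) = 27 + 3*0 = 27 + 0 = 27)
O(z, v) = sqrt(v**2 + z**2)
(64969 + 164498) + O(d(R), -171) = (64969 + 164498) + sqrt((-171)**2 + 27**2) = 229467 + sqrt(29241 + 729) = 229467 + sqrt(29970) = 229467 + 9*sqrt(370)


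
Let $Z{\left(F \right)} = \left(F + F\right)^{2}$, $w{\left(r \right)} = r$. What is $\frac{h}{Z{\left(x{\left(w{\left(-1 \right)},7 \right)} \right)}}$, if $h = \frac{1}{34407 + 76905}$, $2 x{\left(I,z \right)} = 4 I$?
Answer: $\frac{1}{1780992} \approx 5.6148 \cdot 10^{-7}$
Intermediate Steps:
$x{\left(I,z \right)} = 2 I$ ($x{\left(I,z \right)} = \frac{4 I}{2} = 2 I$)
$Z{\left(F \right)} = 4 F^{2}$ ($Z{\left(F \right)} = \left(2 F\right)^{2} = 4 F^{2}$)
$h = \frac{1}{111312} \approx 8.9838 \cdot 10^{-6}$
$\frac{h}{Z{\left(x{\left(w{\left(-1 \right)},7 \right)} \right)}} = \frac{1}{111312 \cdot 4 \left(2 \left(-1\right)\right)^{2}} = \frac{1}{111312 \cdot 4 \left(-2\right)^{2}} = \frac{1}{111312 \cdot 4 \cdot 4} = \frac{1}{111312 \cdot 16} = \frac{1}{111312} \cdot \frac{1}{16} = \frac{1}{1780992}$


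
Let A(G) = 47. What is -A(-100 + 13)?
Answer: -47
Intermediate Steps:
-A(-100 + 13) = -1*47 = -47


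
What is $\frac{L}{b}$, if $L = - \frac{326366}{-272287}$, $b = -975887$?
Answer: $- \frac{326366}{265721343569} \approx -1.2282 \cdot 10^{-6}$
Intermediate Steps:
$L = \frac{326366}{272287}$ ($L = \left(-326366\right) \left(- \frac{1}{272287}\right) = \frac{326366}{272287} \approx 1.1986$)
$\frac{L}{b} = \frac{326366}{272287 \left(-975887\right)} = \frac{326366}{272287} \left(- \frac{1}{975887}\right) = - \frac{326366}{265721343569}$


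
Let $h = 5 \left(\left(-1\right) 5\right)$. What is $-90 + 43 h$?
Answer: $-1165$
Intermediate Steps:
$h = -25$ ($h = 5 \left(-5\right) = -25$)
$-90 + 43 h = -90 + 43 \left(-25\right) = -90 - 1075 = -1165$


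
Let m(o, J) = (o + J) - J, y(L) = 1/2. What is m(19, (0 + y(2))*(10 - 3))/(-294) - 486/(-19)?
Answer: 142523/5586 ≈ 25.514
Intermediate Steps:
y(L) = ½
m(o, J) = o (m(o, J) = (J + o) - J = o)
m(19, (0 + y(2))*(10 - 3))/(-294) - 486/(-19) = 19/(-294) - 486/(-19) = 19*(-1/294) - 486*(-1/19) = -19/294 + 486/19 = 142523/5586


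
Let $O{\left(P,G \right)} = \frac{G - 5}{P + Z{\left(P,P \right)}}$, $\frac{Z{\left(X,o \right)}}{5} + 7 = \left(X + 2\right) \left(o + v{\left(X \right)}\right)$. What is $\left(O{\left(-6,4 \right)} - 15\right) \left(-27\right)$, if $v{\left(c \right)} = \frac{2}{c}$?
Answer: $\frac{104166}{257} \approx 405.31$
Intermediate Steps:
$Z{\left(X,o \right)} = -35 + 5 \left(2 + X\right) \left(o + \frac{2}{X}\right)$ ($Z{\left(X,o \right)} = -35 + 5 \left(X + 2\right) \left(o + \frac{2}{X}\right) = -35 + 5 \left(2 + X\right) \left(o + \frac{2}{X}\right)$)
$O{\left(P,G \right)} = \frac{-5 + G}{-25 + 5 P^{2} + 11 P + \frac{20}{P}}$ ($O{\left(P,G \right)} = \frac{G - 5}{P + \left(-25 + 10 P + \frac{20}{P} + 5 P P\right)} = \frac{-5 + G}{P + \left(-25 + 10 P + \frac{20}{P} + 5 P^{2}\right)} = \frac{-5 + G}{P + \left(-25 + 5 P^{2} + 10 P + \frac{20}{P}\right)} = \frac{-5 + G}{-25 + 5 P^{2} + 11 P + \frac{20}{P}}$)
$\left(O{\left(-6,4 \right)} - 15\right) \left(-27\right) = \left(- \frac{6 \left(-5 + 4\right)}{20 - -150 + 5 \left(-6\right)^{3} + 11 \left(-6\right)^{2}} - 15\right) \left(-27\right) = \left(\left(-6\right) \frac{1}{20 + 150 + 5 \left(-216\right) + 11 \cdot 36} \left(-1\right) - 15\right) \left(-27\right) = \left(\left(-6\right) \frac{1}{20 + 150 - 1080 + 396} \left(-1\right) - 15\right) \left(-27\right) = \left(\left(-6\right) \frac{1}{-514} \left(-1\right) - 15\right) \left(-27\right) = \left(\left(-6\right) \left(- \frac{1}{514}\right) \left(-1\right) - 15\right) \left(-27\right) = \left(- \frac{3}{257} - 15\right) \left(-27\right) = \left(- \frac{3858}{257}\right) \left(-27\right) = \frac{104166}{257}$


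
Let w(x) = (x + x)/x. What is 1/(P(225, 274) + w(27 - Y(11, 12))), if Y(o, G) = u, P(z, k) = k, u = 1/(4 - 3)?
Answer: 1/276 ≈ 0.0036232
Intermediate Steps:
u = 1 (u = 1/1 = 1)
Y(o, G) = 1
w(x) = 2 (w(x) = (2*x)/x = 2)
1/(P(225, 274) + w(27 - Y(11, 12))) = 1/(274 + 2) = 1/276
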